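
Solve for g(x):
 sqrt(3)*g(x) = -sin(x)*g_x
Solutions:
 g(x) = C1*(cos(x) + 1)^(sqrt(3)/2)/(cos(x) - 1)^(sqrt(3)/2)


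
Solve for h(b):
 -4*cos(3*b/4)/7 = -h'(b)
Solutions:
 h(b) = C1 + 16*sin(3*b/4)/21


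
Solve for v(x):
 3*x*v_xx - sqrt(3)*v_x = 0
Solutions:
 v(x) = C1 + C2*x^(sqrt(3)/3 + 1)


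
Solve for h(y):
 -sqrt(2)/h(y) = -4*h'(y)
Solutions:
 h(y) = -sqrt(C1 + 2*sqrt(2)*y)/2
 h(y) = sqrt(C1 + 2*sqrt(2)*y)/2


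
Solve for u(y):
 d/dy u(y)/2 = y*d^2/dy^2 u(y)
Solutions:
 u(y) = C1 + C2*y^(3/2)


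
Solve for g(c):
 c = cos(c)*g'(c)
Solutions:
 g(c) = C1 + Integral(c/cos(c), c)


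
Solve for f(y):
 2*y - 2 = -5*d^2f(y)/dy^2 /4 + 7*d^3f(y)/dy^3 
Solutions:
 f(y) = C1 + C2*y + C3*exp(5*y/28) - 4*y^3/15 - 92*y^2/25


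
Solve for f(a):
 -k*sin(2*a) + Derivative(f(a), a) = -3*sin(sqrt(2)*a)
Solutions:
 f(a) = C1 - k*cos(2*a)/2 + 3*sqrt(2)*cos(sqrt(2)*a)/2


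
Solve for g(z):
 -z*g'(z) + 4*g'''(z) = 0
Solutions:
 g(z) = C1 + Integral(C2*airyai(2^(1/3)*z/2) + C3*airybi(2^(1/3)*z/2), z)


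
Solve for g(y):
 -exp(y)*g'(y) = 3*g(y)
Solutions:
 g(y) = C1*exp(3*exp(-y))


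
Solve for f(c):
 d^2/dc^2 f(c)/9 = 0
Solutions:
 f(c) = C1 + C2*c


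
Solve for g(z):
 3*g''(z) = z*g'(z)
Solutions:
 g(z) = C1 + C2*erfi(sqrt(6)*z/6)


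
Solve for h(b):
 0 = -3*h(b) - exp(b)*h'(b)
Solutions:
 h(b) = C1*exp(3*exp(-b))


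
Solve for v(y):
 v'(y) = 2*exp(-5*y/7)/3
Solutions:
 v(y) = C1 - 14*exp(-5*y/7)/15


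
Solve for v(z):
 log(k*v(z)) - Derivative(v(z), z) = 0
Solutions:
 li(k*v(z))/k = C1 + z


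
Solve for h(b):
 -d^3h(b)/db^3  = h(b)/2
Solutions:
 h(b) = C3*exp(-2^(2/3)*b/2) + (C1*sin(2^(2/3)*sqrt(3)*b/4) + C2*cos(2^(2/3)*sqrt(3)*b/4))*exp(2^(2/3)*b/4)


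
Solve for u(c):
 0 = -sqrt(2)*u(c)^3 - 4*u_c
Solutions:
 u(c) = -sqrt(2)*sqrt(-1/(C1 - sqrt(2)*c))
 u(c) = sqrt(2)*sqrt(-1/(C1 - sqrt(2)*c))


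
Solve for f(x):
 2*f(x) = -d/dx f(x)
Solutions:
 f(x) = C1*exp(-2*x)


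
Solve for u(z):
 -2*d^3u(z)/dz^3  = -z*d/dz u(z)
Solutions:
 u(z) = C1 + Integral(C2*airyai(2^(2/3)*z/2) + C3*airybi(2^(2/3)*z/2), z)


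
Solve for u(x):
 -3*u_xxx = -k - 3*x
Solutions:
 u(x) = C1 + C2*x + C3*x^2 + k*x^3/18 + x^4/24


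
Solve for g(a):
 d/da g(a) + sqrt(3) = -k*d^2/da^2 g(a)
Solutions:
 g(a) = C1 + C2*exp(-a/k) - sqrt(3)*a


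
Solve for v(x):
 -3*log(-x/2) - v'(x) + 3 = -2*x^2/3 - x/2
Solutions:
 v(x) = C1 + 2*x^3/9 + x^2/4 - 3*x*log(-x) + 3*x*(log(2) + 2)


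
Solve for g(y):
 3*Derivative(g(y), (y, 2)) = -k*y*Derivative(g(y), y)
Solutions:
 g(y) = Piecewise((-sqrt(6)*sqrt(pi)*C1*erf(sqrt(6)*sqrt(k)*y/6)/(2*sqrt(k)) - C2, (k > 0) | (k < 0)), (-C1*y - C2, True))


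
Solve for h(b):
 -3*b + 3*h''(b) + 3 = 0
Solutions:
 h(b) = C1 + C2*b + b^3/6 - b^2/2


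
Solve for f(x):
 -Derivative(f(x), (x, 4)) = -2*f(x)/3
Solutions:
 f(x) = C1*exp(-2^(1/4)*3^(3/4)*x/3) + C2*exp(2^(1/4)*3^(3/4)*x/3) + C3*sin(2^(1/4)*3^(3/4)*x/3) + C4*cos(2^(1/4)*3^(3/4)*x/3)


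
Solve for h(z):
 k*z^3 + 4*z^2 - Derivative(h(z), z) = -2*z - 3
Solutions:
 h(z) = C1 + k*z^4/4 + 4*z^3/3 + z^2 + 3*z


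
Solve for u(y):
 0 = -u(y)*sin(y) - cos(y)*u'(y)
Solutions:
 u(y) = C1*cos(y)


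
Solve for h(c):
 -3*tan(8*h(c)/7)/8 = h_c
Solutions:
 h(c) = -7*asin(C1*exp(-3*c/7))/8 + 7*pi/8
 h(c) = 7*asin(C1*exp(-3*c/7))/8


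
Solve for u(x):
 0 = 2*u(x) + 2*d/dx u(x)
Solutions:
 u(x) = C1*exp(-x)


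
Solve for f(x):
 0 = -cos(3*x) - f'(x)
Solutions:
 f(x) = C1 - sin(3*x)/3


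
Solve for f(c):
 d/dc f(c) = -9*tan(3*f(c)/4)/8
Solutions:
 f(c) = -4*asin(C1*exp(-27*c/32))/3 + 4*pi/3
 f(c) = 4*asin(C1*exp(-27*c/32))/3


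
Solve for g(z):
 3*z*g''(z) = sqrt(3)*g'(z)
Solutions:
 g(z) = C1 + C2*z^(sqrt(3)/3 + 1)


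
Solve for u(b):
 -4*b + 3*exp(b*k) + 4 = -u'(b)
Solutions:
 u(b) = C1 + 2*b^2 - 4*b - 3*exp(b*k)/k


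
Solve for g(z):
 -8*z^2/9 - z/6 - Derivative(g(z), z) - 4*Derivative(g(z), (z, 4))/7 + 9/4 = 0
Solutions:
 g(z) = C1 + C4*exp(-14^(1/3)*z/2) - 8*z^3/27 - z^2/12 + 9*z/4 + (C2*sin(14^(1/3)*sqrt(3)*z/4) + C3*cos(14^(1/3)*sqrt(3)*z/4))*exp(14^(1/3)*z/4)


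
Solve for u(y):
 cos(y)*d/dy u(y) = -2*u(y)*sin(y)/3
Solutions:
 u(y) = C1*cos(y)^(2/3)


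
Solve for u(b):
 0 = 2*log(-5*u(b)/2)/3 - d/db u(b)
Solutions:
 -3*Integral(1/(log(-_y) - log(2) + log(5)), (_y, u(b)))/2 = C1 - b


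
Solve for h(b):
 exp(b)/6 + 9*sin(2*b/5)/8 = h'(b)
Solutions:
 h(b) = C1 + exp(b)/6 - 45*cos(2*b/5)/16


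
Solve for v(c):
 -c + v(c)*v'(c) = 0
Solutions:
 v(c) = -sqrt(C1 + c^2)
 v(c) = sqrt(C1 + c^2)


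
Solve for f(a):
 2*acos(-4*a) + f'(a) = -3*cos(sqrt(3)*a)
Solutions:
 f(a) = C1 - 2*a*acos(-4*a) - sqrt(1 - 16*a^2)/2 - sqrt(3)*sin(sqrt(3)*a)


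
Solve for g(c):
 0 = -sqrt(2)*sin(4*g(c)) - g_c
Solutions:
 g(c) = -acos((-C1 - exp(8*sqrt(2)*c))/(C1 - exp(8*sqrt(2)*c)))/4 + pi/2
 g(c) = acos((-C1 - exp(8*sqrt(2)*c))/(C1 - exp(8*sqrt(2)*c)))/4


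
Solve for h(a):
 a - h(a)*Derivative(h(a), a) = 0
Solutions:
 h(a) = -sqrt(C1 + a^2)
 h(a) = sqrt(C1 + a^2)


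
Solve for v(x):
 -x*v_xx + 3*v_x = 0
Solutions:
 v(x) = C1 + C2*x^4


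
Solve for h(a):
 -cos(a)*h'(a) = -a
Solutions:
 h(a) = C1 + Integral(a/cos(a), a)


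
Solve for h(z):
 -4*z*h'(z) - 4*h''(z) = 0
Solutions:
 h(z) = C1 + C2*erf(sqrt(2)*z/2)


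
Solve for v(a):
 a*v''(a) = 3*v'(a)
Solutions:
 v(a) = C1 + C2*a^4


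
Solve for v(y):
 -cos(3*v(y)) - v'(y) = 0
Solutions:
 v(y) = -asin((C1 + exp(6*y))/(C1 - exp(6*y)))/3 + pi/3
 v(y) = asin((C1 + exp(6*y))/(C1 - exp(6*y)))/3


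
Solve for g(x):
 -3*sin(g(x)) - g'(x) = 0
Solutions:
 g(x) = -acos((-C1 - exp(6*x))/(C1 - exp(6*x))) + 2*pi
 g(x) = acos((-C1 - exp(6*x))/(C1 - exp(6*x)))


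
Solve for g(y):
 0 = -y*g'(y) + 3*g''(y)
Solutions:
 g(y) = C1 + C2*erfi(sqrt(6)*y/6)


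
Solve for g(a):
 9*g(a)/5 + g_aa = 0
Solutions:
 g(a) = C1*sin(3*sqrt(5)*a/5) + C2*cos(3*sqrt(5)*a/5)


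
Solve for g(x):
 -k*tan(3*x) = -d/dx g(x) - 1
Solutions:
 g(x) = C1 - k*log(cos(3*x))/3 - x


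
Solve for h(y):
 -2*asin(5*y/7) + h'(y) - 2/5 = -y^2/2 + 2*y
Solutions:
 h(y) = C1 - y^3/6 + y^2 + 2*y*asin(5*y/7) + 2*y/5 + 2*sqrt(49 - 25*y^2)/5


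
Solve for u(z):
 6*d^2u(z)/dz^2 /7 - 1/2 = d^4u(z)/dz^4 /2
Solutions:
 u(z) = C1 + C2*z + C3*exp(-2*sqrt(21)*z/7) + C4*exp(2*sqrt(21)*z/7) + 7*z^2/24


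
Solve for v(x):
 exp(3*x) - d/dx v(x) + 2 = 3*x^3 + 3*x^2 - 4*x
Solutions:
 v(x) = C1 - 3*x^4/4 - x^3 + 2*x^2 + 2*x + exp(3*x)/3


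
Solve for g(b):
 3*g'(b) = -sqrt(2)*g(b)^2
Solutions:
 g(b) = 3/(C1 + sqrt(2)*b)


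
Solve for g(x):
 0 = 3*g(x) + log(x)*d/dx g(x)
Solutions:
 g(x) = C1*exp(-3*li(x))


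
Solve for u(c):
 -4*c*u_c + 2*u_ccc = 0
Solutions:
 u(c) = C1 + Integral(C2*airyai(2^(1/3)*c) + C3*airybi(2^(1/3)*c), c)


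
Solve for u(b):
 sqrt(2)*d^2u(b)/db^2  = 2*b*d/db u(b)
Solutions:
 u(b) = C1 + C2*erfi(2^(3/4)*b/2)


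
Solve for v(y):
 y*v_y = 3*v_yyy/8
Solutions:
 v(y) = C1 + Integral(C2*airyai(2*3^(2/3)*y/3) + C3*airybi(2*3^(2/3)*y/3), y)


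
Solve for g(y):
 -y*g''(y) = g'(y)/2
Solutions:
 g(y) = C1 + C2*sqrt(y)


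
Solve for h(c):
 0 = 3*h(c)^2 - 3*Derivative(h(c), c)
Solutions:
 h(c) = -1/(C1 + c)


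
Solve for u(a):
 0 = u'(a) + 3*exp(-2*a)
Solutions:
 u(a) = C1 + 3*exp(-2*a)/2


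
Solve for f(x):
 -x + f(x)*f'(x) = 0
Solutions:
 f(x) = -sqrt(C1 + x^2)
 f(x) = sqrt(C1 + x^2)


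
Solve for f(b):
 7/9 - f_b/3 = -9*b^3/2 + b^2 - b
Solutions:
 f(b) = C1 + 27*b^4/8 - b^3 + 3*b^2/2 + 7*b/3


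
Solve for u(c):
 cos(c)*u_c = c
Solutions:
 u(c) = C1 + Integral(c/cos(c), c)


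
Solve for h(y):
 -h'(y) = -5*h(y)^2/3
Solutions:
 h(y) = -3/(C1 + 5*y)


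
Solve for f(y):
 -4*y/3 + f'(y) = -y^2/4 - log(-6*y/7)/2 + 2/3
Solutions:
 f(y) = C1 - y^3/12 + 2*y^2/3 - y*log(-y)/2 + y*(-3*log(6) + 3*log(7) + 7)/6


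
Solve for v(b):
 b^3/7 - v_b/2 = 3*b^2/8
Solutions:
 v(b) = C1 + b^4/14 - b^3/4


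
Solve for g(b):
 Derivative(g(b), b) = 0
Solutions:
 g(b) = C1


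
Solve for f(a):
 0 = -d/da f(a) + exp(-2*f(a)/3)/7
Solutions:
 f(a) = 3*log(-sqrt(C1 + a)) - 3*log(21) + 3*log(42)/2
 f(a) = 3*log(C1 + a)/2 - 3*log(21) + 3*log(42)/2


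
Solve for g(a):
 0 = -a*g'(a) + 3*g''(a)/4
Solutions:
 g(a) = C1 + C2*erfi(sqrt(6)*a/3)


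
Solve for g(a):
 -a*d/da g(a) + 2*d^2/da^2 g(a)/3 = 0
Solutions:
 g(a) = C1 + C2*erfi(sqrt(3)*a/2)


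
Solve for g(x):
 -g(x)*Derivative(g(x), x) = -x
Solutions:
 g(x) = -sqrt(C1 + x^2)
 g(x) = sqrt(C1 + x^2)


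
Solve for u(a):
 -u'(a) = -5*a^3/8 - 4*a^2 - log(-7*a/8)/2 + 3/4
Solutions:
 u(a) = C1 + 5*a^4/32 + 4*a^3/3 + a*log(-a)/2 + a*(-2*log(2) - 5/4 + log(14)/2)


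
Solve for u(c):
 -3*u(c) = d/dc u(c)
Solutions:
 u(c) = C1*exp(-3*c)


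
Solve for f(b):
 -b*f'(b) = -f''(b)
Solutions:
 f(b) = C1 + C2*erfi(sqrt(2)*b/2)


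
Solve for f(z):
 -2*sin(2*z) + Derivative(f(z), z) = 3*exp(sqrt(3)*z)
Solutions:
 f(z) = C1 + sqrt(3)*exp(sqrt(3)*z) - cos(2*z)


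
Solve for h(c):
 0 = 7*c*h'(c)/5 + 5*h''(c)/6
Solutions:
 h(c) = C1 + C2*erf(sqrt(21)*c/5)


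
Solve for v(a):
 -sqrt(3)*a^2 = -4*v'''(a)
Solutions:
 v(a) = C1 + C2*a + C3*a^2 + sqrt(3)*a^5/240


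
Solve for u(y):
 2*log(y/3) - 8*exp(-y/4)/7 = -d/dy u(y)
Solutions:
 u(y) = C1 - 2*y*log(y) + 2*y*(1 + log(3)) - 32*exp(-y/4)/7


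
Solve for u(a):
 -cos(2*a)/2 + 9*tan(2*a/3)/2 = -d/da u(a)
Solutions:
 u(a) = C1 + 27*log(cos(2*a/3))/4 + sin(2*a)/4


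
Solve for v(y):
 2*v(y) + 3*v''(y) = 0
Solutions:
 v(y) = C1*sin(sqrt(6)*y/3) + C2*cos(sqrt(6)*y/3)


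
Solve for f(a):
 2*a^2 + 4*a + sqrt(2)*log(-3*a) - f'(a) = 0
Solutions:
 f(a) = C1 + 2*a^3/3 + 2*a^2 + sqrt(2)*a*log(-a) + sqrt(2)*a*(-1 + log(3))


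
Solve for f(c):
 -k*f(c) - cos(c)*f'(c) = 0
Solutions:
 f(c) = C1*exp(k*(log(sin(c) - 1) - log(sin(c) + 1))/2)


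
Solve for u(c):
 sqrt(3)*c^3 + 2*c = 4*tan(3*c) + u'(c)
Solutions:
 u(c) = C1 + sqrt(3)*c^4/4 + c^2 + 4*log(cos(3*c))/3


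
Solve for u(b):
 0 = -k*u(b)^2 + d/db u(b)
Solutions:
 u(b) = -1/(C1 + b*k)


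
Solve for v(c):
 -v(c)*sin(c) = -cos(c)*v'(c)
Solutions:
 v(c) = C1/cos(c)


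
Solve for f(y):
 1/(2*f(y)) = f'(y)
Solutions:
 f(y) = -sqrt(C1 + y)
 f(y) = sqrt(C1 + y)


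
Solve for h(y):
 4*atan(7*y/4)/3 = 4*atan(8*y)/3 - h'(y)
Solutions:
 h(y) = C1 - 4*y*atan(7*y/4)/3 + 4*y*atan(8*y)/3 + 8*log(49*y^2 + 16)/21 - log(64*y^2 + 1)/12


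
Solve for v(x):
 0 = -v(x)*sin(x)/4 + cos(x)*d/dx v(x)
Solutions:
 v(x) = C1/cos(x)^(1/4)


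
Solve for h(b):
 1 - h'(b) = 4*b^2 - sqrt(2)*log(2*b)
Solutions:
 h(b) = C1 - 4*b^3/3 + sqrt(2)*b*log(b) - sqrt(2)*b + sqrt(2)*b*log(2) + b


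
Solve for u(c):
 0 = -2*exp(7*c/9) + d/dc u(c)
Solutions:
 u(c) = C1 + 18*exp(7*c/9)/7


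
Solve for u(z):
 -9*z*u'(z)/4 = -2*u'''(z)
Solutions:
 u(z) = C1 + Integral(C2*airyai(3^(2/3)*z/2) + C3*airybi(3^(2/3)*z/2), z)


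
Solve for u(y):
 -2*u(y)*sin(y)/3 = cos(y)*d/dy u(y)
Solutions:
 u(y) = C1*cos(y)^(2/3)


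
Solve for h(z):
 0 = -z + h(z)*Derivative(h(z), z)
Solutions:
 h(z) = -sqrt(C1 + z^2)
 h(z) = sqrt(C1 + z^2)


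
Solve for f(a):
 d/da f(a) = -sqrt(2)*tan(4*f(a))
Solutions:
 f(a) = -asin(C1*exp(-4*sqrt(2)*a))/4 + pi/4
 f(a) = asin(C1*exp(-4*sqrt(2)*a))/4


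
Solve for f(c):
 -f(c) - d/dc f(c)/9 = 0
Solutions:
 f(c) = C1*exp(-9*c)


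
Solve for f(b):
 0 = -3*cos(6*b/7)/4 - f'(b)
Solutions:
 f(b) = C1 - 7*sin(6*b/7)/8


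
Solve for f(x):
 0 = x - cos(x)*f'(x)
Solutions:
 f(x) = C1 + Integral(x/cos(x), x)


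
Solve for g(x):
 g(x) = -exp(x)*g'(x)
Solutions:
 g(x) = C1*exp(exp(-x))


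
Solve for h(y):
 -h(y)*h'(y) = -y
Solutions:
 h(y) = -sqrt(C1 + y^2)
 h(y) = sqrt(C1 + y^2)


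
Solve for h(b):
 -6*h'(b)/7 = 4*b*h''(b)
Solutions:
 h(b) = C1 + C2*b^(11/14)


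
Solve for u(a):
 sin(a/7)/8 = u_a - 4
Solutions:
 u(a) = C1 + 4*a - 7*cos(a/7)/8


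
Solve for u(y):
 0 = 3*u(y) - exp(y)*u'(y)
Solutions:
 u(y) = C1*exp(-3*exp(-y))


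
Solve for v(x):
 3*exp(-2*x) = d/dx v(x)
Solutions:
 v(x) = C1 - 3*exp(-2*x)/2


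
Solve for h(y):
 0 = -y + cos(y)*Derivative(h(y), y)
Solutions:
 h(y) = C1 + Integral(y/cos(y), y)


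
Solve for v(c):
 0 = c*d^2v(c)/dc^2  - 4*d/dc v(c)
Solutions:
 v(c) = C1 + C2*c^5


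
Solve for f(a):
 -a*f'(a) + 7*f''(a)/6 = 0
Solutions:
 f(a) = C1 + C2*erfi(sqrt(21)*a/7)


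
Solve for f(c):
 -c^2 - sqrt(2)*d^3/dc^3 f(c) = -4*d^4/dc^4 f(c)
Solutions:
 f(c) = C1 + C2*c + C3*c^2 + C4*exp(sqrt(2)*c/4) - sqrt(2)*c^5/120 - c^4/6 - 4*sqrt(2)*c^3/3


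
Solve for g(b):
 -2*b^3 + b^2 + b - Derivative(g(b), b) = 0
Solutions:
 g(b) = C1 - b^4/2 + b^3/3 + b^2/2


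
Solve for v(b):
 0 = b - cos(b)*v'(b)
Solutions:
 v(b) = C1 + Integral(b/cos(b), b)


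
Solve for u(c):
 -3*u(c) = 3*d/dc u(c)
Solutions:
 u(c) = C1*exp(-c)


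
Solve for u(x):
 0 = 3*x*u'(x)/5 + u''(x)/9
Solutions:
 u(x) = C1 + C2*erf(3*sqrt(30)*x/10)


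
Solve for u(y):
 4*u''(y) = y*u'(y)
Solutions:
 u(y) = C1 + C2*erfi(sqrt(2)*y/4)


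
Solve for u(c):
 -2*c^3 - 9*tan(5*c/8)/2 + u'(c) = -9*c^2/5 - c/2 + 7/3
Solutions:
 u(c) = C1 + c^4/2 - 3*c^3/5 - c^2/4 + 7*c/3 - 36*log(cos(5*c/8))/5


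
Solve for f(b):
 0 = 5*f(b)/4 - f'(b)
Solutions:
 f(b) = C1*exp(5*b/4)


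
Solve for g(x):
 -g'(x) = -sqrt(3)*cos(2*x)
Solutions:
 g(x) = C1 + sqrt(3)*sin(2*x)/2


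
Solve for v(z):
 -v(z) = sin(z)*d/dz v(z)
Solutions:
 v(z) = C1*sqrt(cos(z) + 1)/sqrt(cos(z) - 1)


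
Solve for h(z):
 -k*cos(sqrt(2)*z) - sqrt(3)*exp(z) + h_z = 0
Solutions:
 h(z) = C1 + sqrt(2)*k*sin(sqrt(2)*z)/2 + sqrt(3)*exp(z)


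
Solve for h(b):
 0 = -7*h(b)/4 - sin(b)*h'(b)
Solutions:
 h(b) = C1*(cos(b) + 1)^(7/8)/(cos(b) - 1)^(7/8)


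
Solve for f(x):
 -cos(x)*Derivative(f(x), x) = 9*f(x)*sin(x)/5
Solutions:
 f(x) = C1*cos(x)^(9/5)


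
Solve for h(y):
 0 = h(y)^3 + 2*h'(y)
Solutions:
 h(y) = -sqrt(-1/(C1 - y))
 h(y) = sqrt(-1/(C1 - y))


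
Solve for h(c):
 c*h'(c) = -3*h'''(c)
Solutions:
 h(c) = C1 + Integral(C2*airyai(-3^(2/3)*c/3) + C3*airybi(-3^(2/3)*c/3), c)


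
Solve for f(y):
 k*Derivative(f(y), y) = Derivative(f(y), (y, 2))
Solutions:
 f(y) = C1 + C2*exp(k*y)


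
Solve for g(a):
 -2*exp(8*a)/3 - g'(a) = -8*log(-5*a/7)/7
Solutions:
 g(a) = C1 + 8*a*log(-a)/7 + 8*a*(-log(7) - 1 + log(5))/7 - exp(8*a)/12


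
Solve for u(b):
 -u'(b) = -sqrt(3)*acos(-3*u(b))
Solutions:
 Integral(1/acos(-3*_y), (_y, u(b))) = C1 + sqrt(3)*b


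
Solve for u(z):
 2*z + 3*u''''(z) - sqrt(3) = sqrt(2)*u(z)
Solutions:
 u(z) = C1*exp(-2^(1/8)*3^(3/4)*z/3) + C2*exp(2^(1/8)*3^(3/4)*z/3) + C3*sin(2^(1/8)*3^(3/4)*z/3) + C4*cos(2^(1/8)*3^(3/4)*z/3) + sqrt(2)*z - sqrt(6)/2


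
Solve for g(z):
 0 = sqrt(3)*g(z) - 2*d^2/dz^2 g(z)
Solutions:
 g(z) = C1*exp(-sqrt(2)*3^(1/4)*z/2) + C2*exp(sqrt(2)*3^(1/4)*z/2)


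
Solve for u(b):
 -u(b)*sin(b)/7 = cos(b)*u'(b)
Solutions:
 u(b) = C1*cos(b)^(1/7)


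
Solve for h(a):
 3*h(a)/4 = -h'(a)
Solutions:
 h(a) = C1*exp(-3*a/4)


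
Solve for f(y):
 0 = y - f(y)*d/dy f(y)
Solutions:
 f(y) = -sqrt(C1 + y^2)
 f(y) = sqrt(C1 + y^2)


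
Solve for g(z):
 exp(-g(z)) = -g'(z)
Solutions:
 g(z) = log(C1 - z)


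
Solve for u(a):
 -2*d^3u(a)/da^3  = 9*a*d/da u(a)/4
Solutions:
 u(a) = C1 + Integral(C2*airyai(-3^(2/3)*a/2) + C3*airybi(-3^(2/3)*a/2), a)


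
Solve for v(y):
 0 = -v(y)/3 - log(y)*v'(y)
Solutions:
 v(y) = C1*exp(-li(y)/3)


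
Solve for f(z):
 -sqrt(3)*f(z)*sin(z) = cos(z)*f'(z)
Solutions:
 f(z) = C1*cos(z)^(sqrt(3))


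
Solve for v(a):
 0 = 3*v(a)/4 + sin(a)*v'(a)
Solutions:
 v(a) = C1*(cos(a) + 1)^(3/8)/(cos(a) - 1)^(3/8)


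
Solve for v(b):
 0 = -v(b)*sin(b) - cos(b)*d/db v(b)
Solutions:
 v(b) = C1*cos(b)


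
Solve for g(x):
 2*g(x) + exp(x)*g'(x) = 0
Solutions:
 g(x) = C1*exp(2*exp(-x))


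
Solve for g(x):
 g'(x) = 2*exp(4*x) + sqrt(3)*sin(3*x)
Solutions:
 g(x) = C1 + exp(4*x)/2 - sqrt(3)*cos(3*x)/3


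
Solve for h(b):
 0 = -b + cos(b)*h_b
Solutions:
 h(b) = C1 + Integral(b/cos(b), b)


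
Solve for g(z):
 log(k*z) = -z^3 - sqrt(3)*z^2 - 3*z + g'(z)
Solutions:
 g(z) = C1 + z^4/4 + sqrt(3)*z^3/3 + 3*z^2/2 + z*log(k*z) - z


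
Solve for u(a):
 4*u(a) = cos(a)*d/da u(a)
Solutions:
 u(a) = C1*(sin(a)^2 + 2*sin(a) + 1)/(sin(a)^2 - 2*sin(a) + 1)


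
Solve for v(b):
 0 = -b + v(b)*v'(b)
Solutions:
 v(b) = -sqrt(C1 + b^2)
 v(b) = sqrt(C1 + b^2)


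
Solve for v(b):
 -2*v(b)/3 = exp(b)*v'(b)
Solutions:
 v(b) = C1*exp(2*exp(-b)/3)


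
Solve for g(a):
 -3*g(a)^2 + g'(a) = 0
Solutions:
 g(a) = -1/(C1 + 3*a)


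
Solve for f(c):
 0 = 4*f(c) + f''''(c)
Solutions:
 f(c) = (C1*sin(c) + C2*cos(c))*exp(-c) + (C3*sin(c) + C4*cos(c))*exp(c)


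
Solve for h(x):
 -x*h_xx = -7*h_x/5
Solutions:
 h(x) = C1 + C2*x^(12/5)


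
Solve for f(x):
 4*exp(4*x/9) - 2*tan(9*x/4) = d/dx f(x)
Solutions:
 f(x) = C1 + 9*exp(4*x/9) + 8*log(cos(9*x/4))/9


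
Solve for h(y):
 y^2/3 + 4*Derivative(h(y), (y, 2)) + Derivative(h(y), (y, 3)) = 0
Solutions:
 h(y) = C1 + C2*y + C3*exp(-4*y) - y^4/144 + y^3/144 - y^2/192


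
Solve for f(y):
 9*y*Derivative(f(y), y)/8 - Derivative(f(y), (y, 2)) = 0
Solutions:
 f(y) = C1 + C2*erfi(3*y/4)


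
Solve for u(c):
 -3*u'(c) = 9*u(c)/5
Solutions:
 u(c) = C1*exp(-3*c/5)


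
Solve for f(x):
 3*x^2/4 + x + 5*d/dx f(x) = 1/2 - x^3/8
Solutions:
 f(x) = C1 - x^4/160 - x^3/20 - x^2/10 + x/10


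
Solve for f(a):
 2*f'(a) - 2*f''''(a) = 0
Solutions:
 f(a) = C1 + C4*exp(a) + (C2*sin(sqrt(3)*a/2) + C3*cos(sqrt(3)*a/2))*exp(-a/2)


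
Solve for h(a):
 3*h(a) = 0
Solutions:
 h(a) = 0


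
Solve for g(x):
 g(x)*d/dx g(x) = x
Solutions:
 g(x) = -sqrt(C1 + x^2)
 g(x) = sqrt(C1 + x^2)


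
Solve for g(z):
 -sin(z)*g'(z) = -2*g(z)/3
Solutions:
 g(z) = C1*(cos(z) - 1)^(1/3)/(cos(z) + 1)^(1/3)


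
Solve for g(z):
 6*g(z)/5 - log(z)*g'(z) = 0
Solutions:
 g(z) = C1*exp(6*li(z)/5)


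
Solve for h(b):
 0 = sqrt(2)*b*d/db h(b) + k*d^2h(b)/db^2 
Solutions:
 h(b) = C1 + C2*sqrt(k)*erf(2^(3/4)*b*sqrt(1/k)/2)


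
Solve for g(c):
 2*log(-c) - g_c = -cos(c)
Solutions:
 g(c) = C1 + 2*c*log(-c) - 2*c + sin(c)


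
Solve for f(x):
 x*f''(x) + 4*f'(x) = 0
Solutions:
 f(x) = C1 + C2/x^3


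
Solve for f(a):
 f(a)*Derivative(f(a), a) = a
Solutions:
 f(a) = -sqrt(C1 + a^2)
 f(a) = sqrt(C1 + a^2)


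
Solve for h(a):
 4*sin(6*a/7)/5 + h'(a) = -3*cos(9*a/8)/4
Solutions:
 h(a) = C1 - 2*sin(9*a/8)/3 + 14*cos(6*a/7)/15


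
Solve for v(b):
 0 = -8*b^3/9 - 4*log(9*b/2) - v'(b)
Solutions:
 v(b) = C1 - 2*b^4/9 - 4*b*log(b) + b*log(16/6561) + 4*b


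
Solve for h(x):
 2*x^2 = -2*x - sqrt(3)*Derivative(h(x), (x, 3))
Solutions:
 h(x) = C1 + C2*x + C3*x^2 - sqrt(3)*x^5/90 - sqrt(3)*x^4/36


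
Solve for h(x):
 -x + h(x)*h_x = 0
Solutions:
 h(x) = -sqrt(C1 + x^2)
 h(x) = sqrt(C1 + x^2)


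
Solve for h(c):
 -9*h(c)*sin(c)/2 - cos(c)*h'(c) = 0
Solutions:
 h(c) = C1*cos(c)^(9/2)


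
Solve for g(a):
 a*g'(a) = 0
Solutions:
 g(a) = C1


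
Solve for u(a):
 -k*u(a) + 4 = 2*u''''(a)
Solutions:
 u(a) = C1*exp(-2^(3/4)*a*(-k)^(1/4)/2) + C2*exp(2^(3/4)*a*(-k)^(1/4)/2) + C3*exp(-2^(3/4)*I*a*(-k)^(1/4)/2) + C4*exp(2^(3/4)*I*a*(-k)^(1/4)/2) + 4/k


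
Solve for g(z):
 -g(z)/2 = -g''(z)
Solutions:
 g(z) = C1*exp(-sqrt(2)*z/2) + C2*exp(sqrt(2)*z/2)


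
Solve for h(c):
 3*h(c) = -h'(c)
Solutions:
 h(c) = C1*exp(-3*c)


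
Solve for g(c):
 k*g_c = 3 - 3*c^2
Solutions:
 g(c) = C1 - c^3/k + 3*c/k


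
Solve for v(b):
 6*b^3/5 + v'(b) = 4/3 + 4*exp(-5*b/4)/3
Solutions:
 v(b) = C1 - 3*b^4/10 + 4*b/3 - 16*exp(-5*b/4)/15


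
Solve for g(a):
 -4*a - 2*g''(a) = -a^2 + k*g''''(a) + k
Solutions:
 g(a) = C1 + C2*a + C3*exp(-sqrt(2)*a*sqrt(-1/k)) + C4*exp(sqrt(2)*a*sqrt(-1/k)) + a^4/24 - a^3/3 - a^2*k/2


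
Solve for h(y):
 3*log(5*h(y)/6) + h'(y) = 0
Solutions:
 Integral(1/(log(_y) - log(6) + log(5)), (_y, h(y)))/3 = C1 - y


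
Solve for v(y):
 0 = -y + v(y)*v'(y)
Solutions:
 v(y) = -sqrt(C1 + y^2)
 v(y) = sqrt(C1 + y^2)


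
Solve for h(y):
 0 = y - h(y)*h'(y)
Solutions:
 h(y) = -sqrt(C1 + y^2)
 h(y) = sqrt(C1 + y^2)


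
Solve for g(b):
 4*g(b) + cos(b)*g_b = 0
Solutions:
 g(b) = C1*(sin(b)^2 - 2*sin(b) + 1)/(sin(b)^2 + 2*sin(b) + 1)


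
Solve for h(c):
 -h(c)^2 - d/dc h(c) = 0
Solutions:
 h(c) = 1/(C1 + c)


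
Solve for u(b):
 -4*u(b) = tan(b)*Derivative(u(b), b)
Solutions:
 u(b) = C1/sin(b)^4


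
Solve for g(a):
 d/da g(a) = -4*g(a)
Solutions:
 g(a) = C1*exp(-4*a)


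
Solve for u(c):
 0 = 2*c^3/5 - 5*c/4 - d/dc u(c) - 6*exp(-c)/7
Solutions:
 u(c) = C1 + c^4/10 - 5*c^2/8 + 6*exp(-c)/7


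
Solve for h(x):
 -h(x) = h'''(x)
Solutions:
 h(x) = C3*exp(-x) + (C1*sin(sqrt(3)*x/2) + C2*cos(sqrt(3)*x/2))*exp(x/2)


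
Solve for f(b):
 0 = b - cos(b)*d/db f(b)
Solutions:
 f(b) = C1 + Integral(b/cos(b), b)


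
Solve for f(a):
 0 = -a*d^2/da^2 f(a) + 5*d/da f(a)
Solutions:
 f(a) = C1 + C2*a^6


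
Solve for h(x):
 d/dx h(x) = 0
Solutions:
 h(x) = C1


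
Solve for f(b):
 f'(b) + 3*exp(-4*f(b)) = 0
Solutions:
 f(b) = log(-I*(C1 - 12*b)^(1/4))
 f(b) = log(I*(C1 - 12*b)^(1/4))
 f(b) = log(-(C1 - 12*b)^(1/4))
 f(b) = log(C1 - 12*b)/4


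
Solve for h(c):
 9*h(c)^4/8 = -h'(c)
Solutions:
 h(c) = (-3^(2/3)/3 - 3^(1/6)*I)*(1/(C1 + 9*c))^(1/3)
 h(c) = (-3^(2/3)/3 + 3^(1/6)*I)*(1/(C1 + 9*c))^(1/3)
 h(c) = 2*(1/(C1 + 27*c))^(1/3)


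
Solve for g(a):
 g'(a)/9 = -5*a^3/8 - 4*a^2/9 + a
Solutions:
 g(a) = C1 - 45*a^4/32 - 4*a^3/3 + 9*a^2/2


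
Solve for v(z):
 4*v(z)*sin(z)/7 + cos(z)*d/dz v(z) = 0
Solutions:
 v(z) = C1*cos(z)^(4/7)


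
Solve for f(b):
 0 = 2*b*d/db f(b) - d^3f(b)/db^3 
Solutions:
 f(b) = C1 + Integral(C2*airyai(2^(1/3)*b) + C3*airybi(2^(1/3)*b), b)


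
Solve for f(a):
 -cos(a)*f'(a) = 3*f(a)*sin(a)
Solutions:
 f(a) = C1*cos(a)^3


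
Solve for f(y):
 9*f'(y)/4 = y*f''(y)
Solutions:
 f(y) = C1 + C2*y^(13/4)


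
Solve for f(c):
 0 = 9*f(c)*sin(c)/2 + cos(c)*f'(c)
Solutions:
 f(c) = C1*cos(c)^(9/2)


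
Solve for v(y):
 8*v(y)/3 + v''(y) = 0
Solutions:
 v(y) = C1*sin(2*sqrt(6)*y/3) + C2*cos(2*sqrt(6)*y/3)


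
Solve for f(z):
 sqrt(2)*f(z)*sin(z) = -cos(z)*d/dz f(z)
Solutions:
 f(z) = C1*cos(z)^(sqrt(2))


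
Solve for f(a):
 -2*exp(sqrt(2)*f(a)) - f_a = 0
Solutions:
 f(a) = sqrt(2)*(2*log(1/(C1 + 2*a)) - log(2))/4


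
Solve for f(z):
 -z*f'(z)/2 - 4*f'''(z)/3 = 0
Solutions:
 f(z) = C1 + Integral(C2*airyai(-3^(1/3)*z/2) + C3*airybi(-3^(1/3)*z/2), z)


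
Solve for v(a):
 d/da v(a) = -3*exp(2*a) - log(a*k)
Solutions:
 v(a) = C1 - a*log(a*k) + a - 3*exp(2*a)/2


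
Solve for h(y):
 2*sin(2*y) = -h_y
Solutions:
 h(y) = C1 + cos(2*y)


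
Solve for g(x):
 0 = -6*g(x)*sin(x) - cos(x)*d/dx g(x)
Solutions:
 g(x) = C1*cos(x)^6


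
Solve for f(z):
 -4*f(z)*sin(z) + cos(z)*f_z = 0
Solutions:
 f(z) = C1/cos(z)^4


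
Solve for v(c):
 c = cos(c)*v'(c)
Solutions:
 v(c) = C1 + Integral(c/cos(c), c)


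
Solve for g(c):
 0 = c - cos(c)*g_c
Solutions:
 g(c) = C1 + Integral(c/cos(c), c)


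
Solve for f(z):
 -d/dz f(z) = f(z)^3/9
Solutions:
 f(z) = -3*sqrt(2)*sqrt(-1/(C1 - z))/2
 f(z) = 3*sqrt(2)*sqrt(-1/(C1 - z))/2


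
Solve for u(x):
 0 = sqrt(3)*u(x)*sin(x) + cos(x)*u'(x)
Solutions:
 u(x) = C1*cos(x)^(sqrt(3))


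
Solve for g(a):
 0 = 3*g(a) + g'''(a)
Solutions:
 g(a) = C3*exp(-3^(1/3)*a) + (C1*sin(3^(5/6)*a/2) + C2*cos(3^(5/6)*a/2))*exp(3^(1/3)*a/2)


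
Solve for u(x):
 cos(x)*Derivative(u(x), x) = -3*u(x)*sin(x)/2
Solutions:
 u(x) = C1*cos(x)^(3/2)


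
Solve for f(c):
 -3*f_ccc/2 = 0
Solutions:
 f(c) = C1 + C2*c + C3*c^2


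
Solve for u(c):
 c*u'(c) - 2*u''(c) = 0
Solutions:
 u(c) = C1 + C2*erfi(c/2)


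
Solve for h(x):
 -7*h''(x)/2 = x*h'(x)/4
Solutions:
 h(x) = C1 + C2*erf(sqrt(7)*x/14)


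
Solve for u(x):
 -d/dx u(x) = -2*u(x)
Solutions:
 u(x) = C1*exp(2*x)


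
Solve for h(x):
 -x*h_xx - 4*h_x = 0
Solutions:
 h(x) = C1 + C2/x^3


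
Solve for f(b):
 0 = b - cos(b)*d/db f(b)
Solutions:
 f(b) = C1 + Integral(b/cos(b), b)


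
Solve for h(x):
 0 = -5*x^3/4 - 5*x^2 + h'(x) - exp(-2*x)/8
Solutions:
 h(x) = C1 + 5*x^4/16 + 5*x^3/3 - exp(-2*x)/16


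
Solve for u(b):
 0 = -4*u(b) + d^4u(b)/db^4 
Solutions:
 u(b) = C1*exp(-sqrt(2)*b) + C2*exp(sqrt(2)*b) + C3*sin(sqrt(2)*b) + C4*cos(sqrt(2)*b)


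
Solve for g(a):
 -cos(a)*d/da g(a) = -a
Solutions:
 g(a) = C1 + Integral(a/cos(a), a)


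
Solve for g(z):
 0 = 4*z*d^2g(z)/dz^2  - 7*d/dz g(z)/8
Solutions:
 g(z) = C1 + C2*z^(39/32)


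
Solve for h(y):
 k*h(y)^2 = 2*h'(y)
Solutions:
 h(y) = -2/(C1 + k*y)


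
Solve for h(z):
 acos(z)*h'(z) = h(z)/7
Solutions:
 h(z) = C1*exp(Integral(1/acos(z), z)/7)


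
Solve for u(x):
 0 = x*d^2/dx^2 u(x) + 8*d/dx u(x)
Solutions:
 u(x) = C1 + C2/x^7


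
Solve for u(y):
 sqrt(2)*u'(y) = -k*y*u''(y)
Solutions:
 u(y) = C1 + y^(((re(k) - sqrt(2))*re(k) + im(k)^2)/(re(k)^2 + im(k)^2))*(C2*sin(sqrt(2)*log(y)*Abs(im(k))/(re(k)^2 + im(k)^2)) + C3*cos(sqrt(2)*log(y)*im(k)/(re(k)^2 + im(k)^2)))


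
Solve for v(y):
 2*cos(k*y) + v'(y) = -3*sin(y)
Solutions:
 v(y) = C1 + 3*cos(y) - 2*sin(k*y)/k


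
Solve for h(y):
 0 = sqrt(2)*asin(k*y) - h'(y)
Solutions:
 h(y) = C1 + sqrt(2)*Piecewise((y*asin(k*y) + sqrt(-k^2*y^2 + 1)/k, Ne(k, 0)), (0, True))


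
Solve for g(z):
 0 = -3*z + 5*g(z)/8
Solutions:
 g(z) = 24*z/5


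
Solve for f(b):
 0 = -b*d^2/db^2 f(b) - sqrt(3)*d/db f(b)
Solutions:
 f(b) = C1 + C2*b^(1 - sqrt(3))


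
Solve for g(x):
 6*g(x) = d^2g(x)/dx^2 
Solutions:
 g(x) = C1*exp(-sqrt(6)*x) + C2*exp(sqrt(6)*x)


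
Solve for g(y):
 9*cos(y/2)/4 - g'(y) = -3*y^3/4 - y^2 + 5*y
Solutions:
 g(y) = C1 + 3*y^4/16 + y^3/3 - 5*y^2/2 + 9*sin(y/2)/2


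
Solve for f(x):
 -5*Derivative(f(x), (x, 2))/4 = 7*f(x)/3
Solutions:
 f(x) = C1*sin(2*sqrt(105)*x/15) + C2*cos(2*sqrt(105)*x/15)


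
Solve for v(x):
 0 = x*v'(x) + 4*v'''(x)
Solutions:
 v(x) = C1 + Integral(C2*airyai(-2^(1/3)*x/2) + C3*airybi(-2^(1/3)*x/2), x)


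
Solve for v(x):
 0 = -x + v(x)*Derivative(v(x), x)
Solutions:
 v(x) = -sqrt(C1 + x^2)
 v(x) = sqrt(C1 + x^2)


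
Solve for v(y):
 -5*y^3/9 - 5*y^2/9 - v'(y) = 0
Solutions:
 v(y) = C1 - 5*y^4/36 - 5*y^3/27


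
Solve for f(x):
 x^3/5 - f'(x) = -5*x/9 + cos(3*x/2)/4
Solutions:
 f(x) = C1 + x^4/20 + 5*x^2/18 - sin(3*x/2)/6


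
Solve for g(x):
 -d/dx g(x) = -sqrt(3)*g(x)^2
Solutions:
 g(x) = -1/(C1 + sqrt(3)*x)


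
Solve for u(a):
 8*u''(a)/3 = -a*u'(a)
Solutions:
 u(a) = C1 + C2*erf(sqrt(3)*a/4)


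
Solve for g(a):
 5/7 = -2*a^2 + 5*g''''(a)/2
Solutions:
 g(a) = C1 + C2*a + C3*a^2 + C4*a^3 + a^6/450 + a^4/84


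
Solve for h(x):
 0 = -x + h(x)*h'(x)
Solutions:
 h(x) = -sqrt(C1 + x^2)
 h(x) = sqrt(C1 + x^2)


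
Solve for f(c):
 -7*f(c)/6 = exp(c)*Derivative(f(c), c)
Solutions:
 f(c) = C1*exp(7*exp(-c)/6)


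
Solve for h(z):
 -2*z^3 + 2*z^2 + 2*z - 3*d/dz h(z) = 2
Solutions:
 h(z) = C1 - z^4/6 + 2*z^3/9 + z^2/3 - 2*z/3


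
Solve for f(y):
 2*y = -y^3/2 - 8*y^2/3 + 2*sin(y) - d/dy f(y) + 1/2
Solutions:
 f(y) = C1 - y^4/8 - 8*y^3/9 - y^2 + y/2 - 2*cos(y)


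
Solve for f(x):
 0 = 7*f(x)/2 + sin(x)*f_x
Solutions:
 f(x) = C1*(cos(x) + 1)^(7/4)/(cos(x) - 1)^(7/4)


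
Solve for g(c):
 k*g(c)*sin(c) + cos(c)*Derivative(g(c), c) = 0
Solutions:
 g(c) = C1*exp(k*log(cos(c)))


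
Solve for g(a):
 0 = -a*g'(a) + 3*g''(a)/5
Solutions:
 g(a) = C1 + C2*erfi(sqrt(30)*a/6)


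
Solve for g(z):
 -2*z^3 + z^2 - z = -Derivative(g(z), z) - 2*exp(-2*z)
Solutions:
 g(z) = C1 + z^4/2 - z^3/3 + z^2/2 + exp(-2*z)


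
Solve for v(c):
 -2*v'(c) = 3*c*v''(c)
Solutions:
 v(c) = C1 + C2*c^(1/3)


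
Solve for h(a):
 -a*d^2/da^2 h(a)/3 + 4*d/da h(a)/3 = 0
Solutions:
 h(a) = C1 + C2*a^5


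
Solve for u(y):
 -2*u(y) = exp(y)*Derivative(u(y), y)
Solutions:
 u(y) = C1*exp(2*exp(-y))


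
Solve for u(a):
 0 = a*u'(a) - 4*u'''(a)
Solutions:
 u(a) = C1 + Integral(C2*airyai(2^(1/3)*a/2) + C3*airybi(2^(1/3)*a/2), a)


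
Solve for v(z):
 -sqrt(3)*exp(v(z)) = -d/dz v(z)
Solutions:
 v(z) = log(-1/(C1 + sqrt(3)*z))


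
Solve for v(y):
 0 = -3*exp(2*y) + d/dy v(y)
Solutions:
 v(y) = C1 + 3*exp(2*y)/2


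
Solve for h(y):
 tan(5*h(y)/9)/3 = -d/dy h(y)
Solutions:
 h(y) = -9*asin(C1*exp(-5*y/27))/5 + 9*pi/5
 h(y) = 9*asin(C1*exp(-5*y/27))/5


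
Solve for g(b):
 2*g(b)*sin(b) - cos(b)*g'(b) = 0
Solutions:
 g(b) = C1/cos(b)^2


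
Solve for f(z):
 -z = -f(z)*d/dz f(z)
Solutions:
 f(z) = -sqrt(C1 + z^2)
 f(z) = sqrt(C1 + z^2)


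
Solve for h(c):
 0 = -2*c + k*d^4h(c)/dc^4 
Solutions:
 h(c) = C1 + C2*c + C3*c^2 + C4*c^3 + c^5/(60*k)


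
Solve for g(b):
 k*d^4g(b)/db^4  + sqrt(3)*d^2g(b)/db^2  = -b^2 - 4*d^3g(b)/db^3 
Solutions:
 g(b) = C1 + C2*b + C3*exp(b*(sqrt(-sqrt(3)*k + 4) - 2)/k) + C4*exp(-b*(sqrt(-sqrt(3)*k + 4) + 2)/k) - sqrt(3)*b^4/36 + 4*b^3/9 + b^2*(3*k - 16*sqrt(3))/9


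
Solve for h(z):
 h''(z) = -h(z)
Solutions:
 h(z) = C1*sin(z) + C2*cos(z)


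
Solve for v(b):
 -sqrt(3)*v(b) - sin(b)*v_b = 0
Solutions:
 v(b) = C1*(cos(b) + 1)^(sqrt(3)/2)/(cos(b) - 1)^(sqrt(3)/2)


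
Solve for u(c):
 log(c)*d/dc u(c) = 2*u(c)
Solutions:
 u(c) = C1*exp(2*li(c))


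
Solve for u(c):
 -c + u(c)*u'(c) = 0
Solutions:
 u(c) = -sqrt(C1 + c^2)
 u(c) = sqrt(C1 + c^2)


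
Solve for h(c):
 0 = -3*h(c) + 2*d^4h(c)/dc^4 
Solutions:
 h(c) = C1*exp(-2^(3/4)*3^(1/4)*c/2) + C2*exp(2^(3/4)*3^(1/4)*c/2) + C3*sin(2^(3/4)*3^(1/4)*c/2) + C4*cos(2^(3/4)*3^(1/4)*c/2)


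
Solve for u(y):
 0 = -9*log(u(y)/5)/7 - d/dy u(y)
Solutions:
 -7*Integral(1/(-log(_y) + log(5)), (_y, u(y)))/9 = C1 - y


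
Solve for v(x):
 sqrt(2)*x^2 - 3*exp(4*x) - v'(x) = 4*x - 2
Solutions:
 v(x) = C1 + sqrt(2)*x^3/3 - 2*x^2 + 2*x - 3*exp(4*x)/4


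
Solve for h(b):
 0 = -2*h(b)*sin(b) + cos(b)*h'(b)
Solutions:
 h(b) = C1/cos(b)^2


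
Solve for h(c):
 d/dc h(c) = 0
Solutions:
 h(c) = C1


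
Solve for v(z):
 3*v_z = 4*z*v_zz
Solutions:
 v(z) = C1 + C2*z^(7/4)


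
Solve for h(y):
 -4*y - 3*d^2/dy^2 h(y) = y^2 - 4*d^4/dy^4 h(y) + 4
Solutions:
 h(y) = C1 + C2*y + C3*exp(-sqrt(3)*y/2) + C4*exp(sqrt(3)*y/2) - y^4/36 - 2*y^3/9 - 10*y^2/9


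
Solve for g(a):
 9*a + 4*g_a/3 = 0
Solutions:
 g(a) = C1 - 27*a^2/8


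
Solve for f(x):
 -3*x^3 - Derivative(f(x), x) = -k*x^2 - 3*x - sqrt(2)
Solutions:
 f(x) = C1 + k*x^3/3 - 3*x^4/4 + 3*x^2/2 + sqrt(2)*x


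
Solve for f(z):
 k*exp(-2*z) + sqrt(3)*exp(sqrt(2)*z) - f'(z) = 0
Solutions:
 f(z) = C1 - k*exp(-2*z)/2 + sqrt(6)*exp(sqrt(2)*z)/2


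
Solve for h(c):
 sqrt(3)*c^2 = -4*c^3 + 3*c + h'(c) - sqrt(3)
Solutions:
 h(c) = C1 + c^4 + sqrt(3)*c^3/3 - 3*c^2/2 + sqrt(3)*c


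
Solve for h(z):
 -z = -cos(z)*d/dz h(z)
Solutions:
 h(z) = C1 + Integral(z/cos(z), z)


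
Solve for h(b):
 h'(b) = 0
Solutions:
 h(b) = C1


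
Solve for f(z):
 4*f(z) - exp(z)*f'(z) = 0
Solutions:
 f(z) = C1*exp(-4*exp(-z))


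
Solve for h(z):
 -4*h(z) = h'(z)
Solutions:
 h(z) = C1*exp(-4*z)


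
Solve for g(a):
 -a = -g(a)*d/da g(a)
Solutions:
 g(a) = -sqrt(C1 + a^2)
 g(a) = sqrt(C1 + a^2)


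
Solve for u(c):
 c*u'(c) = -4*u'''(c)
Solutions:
 u(c) = C1 + Integral(C2*airyai(-2^(1/3)*c/2) + C3*airybi(-2^(1/3)*c/2), c)


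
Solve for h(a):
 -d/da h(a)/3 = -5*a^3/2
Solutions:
 h(a) = C1 + 15*a^4/8


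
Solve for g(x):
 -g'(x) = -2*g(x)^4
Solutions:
 g(x) = (-1/(C1 + 6*x))^(1/3)
 g(x) = (-1/(C1 + 2*x))^(1/3)*(-3^(2/3) - 3*3^(1/6)*I)/6
 g(x) = (-1/(C1 + 2*x))^(1/3)*(-3^(2/3) + 3*3^(1/6)*I)/6


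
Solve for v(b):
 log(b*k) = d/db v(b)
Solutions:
 v(b) = C1 + b*log(b*k) - b


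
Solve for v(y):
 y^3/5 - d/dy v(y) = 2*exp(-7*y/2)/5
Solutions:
 v(y) = C1 + y^4/20 + 4*exp(-7*y/2)/35


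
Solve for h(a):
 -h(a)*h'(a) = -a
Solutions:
 h(a) = -sqrt(C1 + a^2)
 h(a) = sqrt(C1 + a^2)


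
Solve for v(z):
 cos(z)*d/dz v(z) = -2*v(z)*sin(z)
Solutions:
 v(z) = C1*cos(z)^2


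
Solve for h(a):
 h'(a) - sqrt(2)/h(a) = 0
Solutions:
 h(a) = -sqrt(C1 + 2*sqrt(2)*a)
 h(a) = sqrt(C1 + 2*sqrt(2)*a)


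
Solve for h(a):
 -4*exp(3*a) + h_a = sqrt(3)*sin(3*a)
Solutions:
 h(a) = C1 + 4*exp(3*a)/3 - sqrt(3)*cos(3*a)/3


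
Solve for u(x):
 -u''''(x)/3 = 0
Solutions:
 u(x) = C1 + C2*x + C3*x^2 + C4*x^3


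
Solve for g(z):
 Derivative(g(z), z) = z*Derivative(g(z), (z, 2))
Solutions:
 g(z) = C1 + C2*z^2


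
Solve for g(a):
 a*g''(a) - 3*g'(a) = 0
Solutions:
 g(a) = C1 + C2*a^4


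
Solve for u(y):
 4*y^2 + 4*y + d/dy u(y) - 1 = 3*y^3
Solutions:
 u(y) = C1 + 3*y^4/4 - 4*y^3/3 - 2*y^2 + y


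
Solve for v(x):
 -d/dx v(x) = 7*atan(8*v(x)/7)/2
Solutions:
 Integral(1/atan(8*_y/7), (_y, v(x))) = C1 - 7*x/2


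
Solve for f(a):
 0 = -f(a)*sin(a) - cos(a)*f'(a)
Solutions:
 f(a) = C1*cos(a)


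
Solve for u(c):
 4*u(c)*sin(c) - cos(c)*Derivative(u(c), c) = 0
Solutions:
 u(c) = C1/cos(c)^4


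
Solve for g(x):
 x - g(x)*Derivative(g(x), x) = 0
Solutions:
 g(x) = -sqrt(C1 + x^2)
 g(x) = sqrt(C1 + x^2)


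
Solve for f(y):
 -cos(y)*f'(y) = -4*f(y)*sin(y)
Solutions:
 f(y) = C1/cos(y)^4


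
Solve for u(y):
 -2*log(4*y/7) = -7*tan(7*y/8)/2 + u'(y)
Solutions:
 u(y) = C1 - 2*y*log(y) - 4*y*log(2) + 2*y + 2*y*log(7) - 4*log(cos(7*y/8))


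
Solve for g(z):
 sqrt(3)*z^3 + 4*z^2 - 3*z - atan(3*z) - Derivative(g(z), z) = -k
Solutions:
 g(z) = C1 + k*z + sqrt(3)*z^4/4 + 4*z^3/3 - 3*z^2/2 - z*atan(3*z) + log(9*z^2 + 1)/6


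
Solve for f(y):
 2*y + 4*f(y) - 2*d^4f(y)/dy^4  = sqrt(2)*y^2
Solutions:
 f(y) = C1*exp(-2^(1/4)*y) + C2*exp(2^(1/4)*y) + C3*sin(2^(1/4)*y) + C4*cos(2^(1/4)*y) + sqrt(2)*y^2/4 - y/2


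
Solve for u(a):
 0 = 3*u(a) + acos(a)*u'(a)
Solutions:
 u(a) = C1*exp(-3*Integral(1/acos(a), a))


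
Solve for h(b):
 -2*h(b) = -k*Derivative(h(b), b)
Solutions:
 h(b) = C1*exp(2*b/k)


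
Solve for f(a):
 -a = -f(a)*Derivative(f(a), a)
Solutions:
 f(a) = -sqrt(C1 + a^2)
 f(a) = sqrt(C1 + a^2)


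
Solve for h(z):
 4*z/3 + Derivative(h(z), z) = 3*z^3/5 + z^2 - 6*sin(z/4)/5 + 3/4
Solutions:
 h(z) = C1 + 3*z^4/20 + z^3/3 - 2*z^2/3 + 3*z/4 + 24*cos(z/4)/5


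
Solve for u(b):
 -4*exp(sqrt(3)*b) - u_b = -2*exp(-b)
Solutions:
 u(b) = C1 - 4*sqrt(3)*exp(sqrt(3)*b)/3 - 2*exp(-b)


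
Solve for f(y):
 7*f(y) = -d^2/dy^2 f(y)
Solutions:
 f(y) = C1*sin(sqrt(7)*y) + C2*cos(sqrt(7)*y)


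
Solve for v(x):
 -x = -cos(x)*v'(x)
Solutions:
 v(x) = C1 + Integral(x/cos(x), x)


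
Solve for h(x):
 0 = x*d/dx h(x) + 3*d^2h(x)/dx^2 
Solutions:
 h(x) = C1 + C2*erf(sqrt(6)*x/6)


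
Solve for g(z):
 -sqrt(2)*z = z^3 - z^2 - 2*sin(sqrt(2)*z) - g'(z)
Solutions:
 g(z) = C1 + z^4/4 - z^3/3 + sqrt(2)*z^2/2 + sqrt(2)*cos(sqrt(2)*z)


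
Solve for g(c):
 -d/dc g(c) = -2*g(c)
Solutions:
 g(c) = C1*exp(2*c)


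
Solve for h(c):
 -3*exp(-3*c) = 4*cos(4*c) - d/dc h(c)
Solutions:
 h(c) = C1 + sin(4*c) - exp(-3*c)


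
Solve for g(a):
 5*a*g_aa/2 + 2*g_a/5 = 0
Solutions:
 g(a) = C1 + C2*a^(21/25)


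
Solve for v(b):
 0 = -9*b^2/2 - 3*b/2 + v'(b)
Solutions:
 v(b) = C1 + 3*b^3/2 + 3*b^2/4


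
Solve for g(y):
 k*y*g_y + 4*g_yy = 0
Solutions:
 g(y) = Piecewise((-sqrt(2)*sqrt(pi)*C1*erf(sqrt(2)*sqrt(k)*y/4)/sqrt(k) - C2, (k > 0) | (k < 0)), (-C1*y - C2, True))


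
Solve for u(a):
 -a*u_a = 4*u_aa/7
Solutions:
 u(a) = C1 + C2*erf(sqrt(14)*a/4)


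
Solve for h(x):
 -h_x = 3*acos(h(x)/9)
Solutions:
 Integral(1/acos(_y/9), (_y, h(x))) = C1 - 3*x


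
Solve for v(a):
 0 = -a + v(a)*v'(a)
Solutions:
 v(a) = -sqrt(C1 + a^2)
 v(a) = sqrt(C1 + a^2)


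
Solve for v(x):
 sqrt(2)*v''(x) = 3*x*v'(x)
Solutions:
 v(x) = C1 + C2*erfi(2^(1/4)*sqrt(3)*x/2)


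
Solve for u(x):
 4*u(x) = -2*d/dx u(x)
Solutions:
 u(x) = C1*exp(-2*x)


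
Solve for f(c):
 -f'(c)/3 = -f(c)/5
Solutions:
 f(c) = C1*exp(3*c/5)


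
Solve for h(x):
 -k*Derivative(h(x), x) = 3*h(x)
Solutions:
 h(x) = C1*exp(-3*x/k)


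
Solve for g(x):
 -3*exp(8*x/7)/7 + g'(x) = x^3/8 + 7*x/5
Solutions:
 g(x) = C1 + x^4/32 + 7*x^2/10 + 3*exp(8*x/7)/8


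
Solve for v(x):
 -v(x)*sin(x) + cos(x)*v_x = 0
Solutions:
 v(x) = C1/cos(x)


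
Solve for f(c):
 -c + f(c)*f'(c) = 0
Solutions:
 f(c) = -sqrt(C1 + c^2)
 f(c) = sqrt(C1 + c^2)


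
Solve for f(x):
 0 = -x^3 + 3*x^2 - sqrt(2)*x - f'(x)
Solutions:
 f(x) = C1 - x^4/4 + x^3 - sqrt(2)*x^2/2


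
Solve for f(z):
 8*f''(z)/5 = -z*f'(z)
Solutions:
 f(z) = C1 + C2*erf(sqrt(5)*z/4)


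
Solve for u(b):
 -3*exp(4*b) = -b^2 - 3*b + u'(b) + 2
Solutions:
 u(b) = C1 + b^3/3 + 3*b^2/2 - 2*b - 3*exp(4*b)/4


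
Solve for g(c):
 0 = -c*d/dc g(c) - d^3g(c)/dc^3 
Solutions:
 g(c) = C1 + Integral(C2*airyai(-c) + C3*airybi(-c), c)


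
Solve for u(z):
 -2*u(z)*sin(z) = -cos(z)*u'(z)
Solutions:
 u(z) = C1/cos(z)^2


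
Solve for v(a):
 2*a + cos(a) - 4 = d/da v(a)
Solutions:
 v(a) = C1 + a^2 - 4*a + sin(a)


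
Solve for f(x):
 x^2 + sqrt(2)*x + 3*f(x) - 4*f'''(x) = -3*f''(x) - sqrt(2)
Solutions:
 f(x) = C1*exp(x*(-(4*sqrt(39) + 25)^(1/3) - 1/(4*sqrt(39) + 25)^(1/3) + 2)/8)*sin(sqrt(3)*x*(-(4*sqrt(39) + 25)^(1/3) + (4*sqrt(39) + 25)^(-1/3))/8) + C2*exp(x*(-(4*sqrt(39) + 25)^(1/3) - 1/(4*sqrt(39) + 25)^(1/3) + 2)/8)*cos(sqrt(3)*x*(-(4*sqrt(39) + 25)^(1/3) + (4*sqrt(39) + 25)^(-1/3))/8) + C3*exp(x*((4*sqrt(39) + 25)^(-1/3) + 1 + (4*sqrt(39) + 25)^(1/3))/4) - x^2/3 - sqrt(2)*x/3 - sqrt(2)/3 + 2/3


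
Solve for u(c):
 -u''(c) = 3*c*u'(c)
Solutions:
 u(c) = C1 + C2*erf(sqrt(6)*c/2)


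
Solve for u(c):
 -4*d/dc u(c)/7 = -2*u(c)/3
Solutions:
 u(c) = C1*exp(7*c/6)


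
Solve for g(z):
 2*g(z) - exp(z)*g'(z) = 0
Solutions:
 g(z) = C1*exp(-2*exp(-z))


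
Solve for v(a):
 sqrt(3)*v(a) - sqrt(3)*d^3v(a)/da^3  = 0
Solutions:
 v(a) = C3*exp(a) + (C1*sin(sqrt(3)*a/2) + C2*cos(sqrt(3)*a/2))*exp(-a/2)


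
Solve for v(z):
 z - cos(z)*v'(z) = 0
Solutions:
 v(z) = C1 + Integral(z/cos(z), z)


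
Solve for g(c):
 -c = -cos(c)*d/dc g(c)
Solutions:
 g(c) = C1 + Integral(c/cos(c), c)


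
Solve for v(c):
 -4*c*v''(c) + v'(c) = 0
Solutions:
 v(c) = C1 + C2*c^(5/4)


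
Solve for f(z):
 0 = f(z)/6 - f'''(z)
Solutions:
 f(z) = C3*exp(6^(2/3)*z/6) + (C1*sin(2^(2/3)*3^(1/6)*z/4) + C2*cos(2^(2/3)*3^(1/6)*z/4))*exp(-6^(2/3)*z/12)
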